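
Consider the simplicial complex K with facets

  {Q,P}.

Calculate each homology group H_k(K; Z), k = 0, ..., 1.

Order the vertices as P < Q. Listing each simplex with vertices in this order, K has dimension 1 with simplices:

  0-simplices (2): P, Q
  1-simplices (1): PQ

giving chain groups C_0 ≅ Z^2, C_1 ≅ Z^1.

Boundary ∂_1: C_1 → C_0 maps an edge to its endpoints' difference, ∂[p,q] = q − p. For instance
  ∂PQ = Q − P.
This gives a 2×1 integer matrix of rank 1; reducing to Smith normal form yields diagonal entries (1).

Now H_k = ker ∂_k / im ∂_{k+1}, so:

  H_0: rank C_0 − rank ∂_1 = 2 − 1 = 1, and the invariant factors of ∂_1 are all 1, so H_0 = Z.
  H_1: rank ker ∂_1 − rank ∂_2 = (1 − 1) − 0 = 0, and there is no ∂_2, so H_1 = 0.

As a check, the Euler characteristic is 2 − 1 = 1, which agrees with 1 − 0 = 1.
(K is a triangulation of the 1-simplex.)

H_0 ≅ Z,  H_1 = 0.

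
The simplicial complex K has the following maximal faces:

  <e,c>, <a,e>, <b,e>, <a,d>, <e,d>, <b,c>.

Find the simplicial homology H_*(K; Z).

H_0 = Z,  H_1 = Z^2.

Take the total order a < b < c < d < e on the vertex set. Then K (dimension 1) consists of the simplices:

  0-simplices (5): a, b, c, d, e
  1-simplices (6): ad, ae, bc, be, ce, de

Hence C_0 ≅ Z^5, C_1 ≅ Z^6.

Boundary ∂_1: C_1 → C_0 maps an edge to its endpoints' difference, ∂[p,q] = q − p. For instance
  ∂be = e − b.
The resulting 5×6 matrix has rank 4, and its Smith normal form has invariant factors (1,1,1,1).

Now H_k = ker ∂_k / im ∂_{k+1}, so:

  H_0: rank C_0 − rank ∂_1 = 5 − 4 = 1, and the invariant factors of ∂_1 are all 1, so H_0 ≅ Z.
  H_1: rank ker ∂_1 − rank ∂_2 = (6 − 4) − 0 = 2, and there is no ∂_2, so H_1 ≅ Z^2.

(K is a triangulation of a wedge of 2 circles.)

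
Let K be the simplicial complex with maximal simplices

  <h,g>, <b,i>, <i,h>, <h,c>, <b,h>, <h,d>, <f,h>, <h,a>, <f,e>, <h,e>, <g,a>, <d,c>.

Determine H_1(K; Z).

Fix the vertex order a < b < c < d < e < f < g < h < i and write every simplex with vertices in increasing order. Then dim K = 1 and the simplices of K are:

  0-simplices (9): a, b, c, d, e, f, g, h, i
  1-simplices (12): ag, ah, bh, bi, cd, ch, dh, ef, eh, fh, gh, hi

Hence C_0 ≅ Z^9, C_1 ≅ Z^12.

Boundary ∂_1: C_1 → C_0 sends each edge [p,q] (with p < q) to q − p.
This gives a 9×12 integer matrix of rank 8; reducing to Smith normal form yields diagonal entries (1,1,1,1,1,1,1,1).

Now H_k = ker ∂_k / im ∂_{k+1}, so:

  H_1: rank ker ∂_1 − rank ∂_2 = (12 − 8) − 0 = 4, and there is no ∂_2, so H_1 = Z^4.

(K is a triangulation of a wedge of 4 circles.)

H_1 = Z^4.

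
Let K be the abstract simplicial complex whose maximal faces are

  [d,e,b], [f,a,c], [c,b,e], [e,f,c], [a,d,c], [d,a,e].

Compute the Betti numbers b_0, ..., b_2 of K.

Take the total order a < b < c < d < e < f on the vertex set. Then K (dimension 2) consists of the simplices:

  0-simplices (6): a, b, c, d, e, f
  1-simplices (12): ac, ad, ae, af, bc, bd, be, cd, ce, cf, de, ef
  2-simplices (6): acd, acf, ade, bce, bde, cef

giving chain groups C_0 ≅ Z^6, C_1 ≅ Z^12, C_2 ≅ Z^6.

∂_1: C_1 → C_0 sends each edge [p,q] (with p < q) to q − p. For instance
  ∂ac = c − a.
The resulting 6×12 matrix has rank 5, and its Smith normal form has invariant factors (1,1,1,1,1).

Boundary ∂_2: C_2 → C_1 acts by ∂[p,q,r] = [q,r] − [p,r] + [p,q]. For instance
  ∂ade = de − ae + ad,
  ∂cef = ef − cf + ce.
As a 12×6 matrix over Z this has rank 6, with invariant factors (1,1,1,1,1,1).

Reading off H_k = ker ∂_k / im ∂_{k+1}:

  H_0: rank C_0 − rank ∂_1 = 6 − 5 = 1, and the invariant factors of ∂_1 are all 1, so H_0 ≅ Z.
  H_1: rank ker ∂_1 − rank ∂_2 = (12 − 5) − 6 = 1, and the invariant factors of ∂_2 are all 1, so H_1 ≅ Z.
  H_2: rank ker ∂_2 − rank ∂_3 = (6 − 6) − 0 = 0, and there is no ∂_3, so H_2 ≅ 0.

Hence the Betti numbers are b_0 = 1, b_1 = 1, b_2 = 0.

b_0 = 1, b_1 = 1, b_2 = 0.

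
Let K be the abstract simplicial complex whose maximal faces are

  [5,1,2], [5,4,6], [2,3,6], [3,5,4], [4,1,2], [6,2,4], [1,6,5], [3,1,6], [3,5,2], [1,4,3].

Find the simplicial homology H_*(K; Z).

H_0 ≅ Z,  H_1 ≅ Z/2,  H_2 = 0.

We work with the vertex ordering 1 < 2 < 3 < 4 < 5 < 6. The simplices of K, each written with vertices in increasing order, are:

  0-simplices (6): [1], [2], [3], [4], [5], [6]
  1-simplices (15): [1,2], [1,3], [1,4], [1,5], [1,6], [2,3], [2,4], [2,5], [2,6], [3,4], [3,5], [3,6], [4,5], [4,6], [5,6]
  2-simplices (10): [1,2,4], [1,2,5], [1,3,4], [1,3,6], [1,5,6], [2,3,5], [2,3,6], [2,4,6], [3,4,5], [4,5,6]

so the chain groups are C_0 ≅ Z^6, C_1 ≅ Z^15, C_2 ≅ Z^10.

∂_1: C_1 → C_0 sends each edge [p,q] (with p < q) to q − p.
The 6×15 boundary matrix has rank 5 and Smith normal form diag(1,1,1,1,1).

Boundary ∂_2: C_2 → C_1 sends each 2-simplex [p,q,r] to [q,r] − [p,r] + [p,q]. For instance
  ∂[1,3,6] = [3,6] − [1,6] + [1,3],
  ∂[2,3,6] = [3,6] − [2,6] + [2,3].
The 15×10 boundary matrix has rank 10 and Smith normal form diag(1,1,1,1,1,1,1,1,1,2).

Reading off H_k = ker ∂_k / im ∂_{k+1}:

  H_0: rank C_0 − rank ∂_1 = 6 − 5 = 1, and the invariant factors of ∂_1 are all 1, so H_0 ≅ Z.
  H_1: rank ker ∂_1 − rank ∂_2 = (15 − 5) − 10 = 0, and ∂_2 has invariant factor 2 > 1, so H_1 ≅ Z/2.
  H_2: rank ker ∂_2 − rank ∂_3 = (10 − 10) − 0 = 0, and there is no ∂_3, so H_2 ≅ 0.

As a check, the Euler characteristic is 6 − 15 + 10 = 1, which agrees with 1 − 0 + 0 = 1.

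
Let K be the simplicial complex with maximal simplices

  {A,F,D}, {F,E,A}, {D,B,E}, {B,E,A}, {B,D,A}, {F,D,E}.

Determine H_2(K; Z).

K has 5 vertices, 9 edges, 6 triangles.
rank ∂_2 = 5, rank ∂_3 = 0 ⇒ b_2 = 6 − 5 − 0 = 1. So H_2 ≅ Z.

H_2 = Z.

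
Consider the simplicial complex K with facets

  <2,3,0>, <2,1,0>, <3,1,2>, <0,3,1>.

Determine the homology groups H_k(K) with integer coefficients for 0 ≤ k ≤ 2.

H_0 = Z,  H_1 = 0,  H_2 = Z.

Order the vertices as 0 < 1 < 2 < 3. Listing each simplex with vertices in this order, K has dimension 2 with simplices:

  0-simplices (4): [0], [1], [2], [3]
  1-simplices (6): [0,1], [0,2], [0,3], [1,2], [1,3], [2,3]
  2-simplices (4): [0,1,2], [0,1,3], [0,2,3], [1,2,3]

giving chain groups C_0 ≅ Z^4, C_1 ≅ Z^6, C_2 ≅ Z^4.

Boundary ∂_1: C_1 → C_0 maps an edge to its endpoints' difference, ∂[p,q] = q − p.
As a 4×6 matrix over Z this has rank 3, with invariant factors (1,1,1).

Boundary ∂_2: C_2 → C_1 acts by ∂[p,q,r] = [q,r] − [p,r] + [p,q]. For instance
  ∂[0,1,3] = [1,3] − [0,3] + [0,1],
  ∂[1,2,3] = [2,3] − [1,3] + [1,2].
The resulting 6×4 matrix has rank 3, and its Smith normal form has invariant factors (1,1,1).

From H_k ≅ ker(∂_k) / im(∂_{k+1}) we obtain:

  H_0: rank C_0 − rank ∂_1 = 4 − 3 = 1, and the invariant factors of ∂_1 are all 1, so H_0 ≅ Z.
  H_1: rank ker ∂_1 − rank ∂_2 = (6 − 3) − 3 = 0, and the invariant factors of ∂_2 are all 1, so H_1 ≅ 0.
  H_2: rank ker ∂_2 − rank ∂_3 = (4 − 3) − 0 = 1, and there is no ∂_3, so H_2 ≅ Z.

(K is a triangulation of the 2-sphere S^2.)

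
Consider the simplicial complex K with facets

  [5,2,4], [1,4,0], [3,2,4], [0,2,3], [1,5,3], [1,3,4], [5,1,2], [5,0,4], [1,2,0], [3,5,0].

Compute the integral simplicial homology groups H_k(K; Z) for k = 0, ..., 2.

We work with the vertex ordering 0 < 1 < 2 < 3 < 4 < 5. The simplices of K, each written with vertices in increasing order, are:

  0-simplices (6): [0], [1], [2], [3], [4], [5]
  1-simplices (15): [0,1], [0,2], [0,3], [0,4], [0,5], [1,2], [1,3], [1,4], [1,5], [2,3], [2,4], [2,5], [3,4], [3,5], [4,5]
  2-simplices (10): [0,1,2], [0,1,4], [0,2,3], [0,3,5], [0,4,5], [1,2,5], [1,3,4], [1,3,5], [2,3,4], [2,4,5]

so the chain groups are C_0 ≅ Z^6, C_1 ≅ Z^15, C_2 ≅ Z^10.

∂_1: C_1 → C_0 sends each edge [p,q] (with p < q) to q − p.
The 6×15 boundary matrix has rank 5 and Smith normal form diag(1,1,1,1,1).

Boundary ∂_2: C_2 → C_1 maps a triangle to the signed sum of its edges. For instance
  ∂[1,3,4] = [3,4] − [1,4] + [1,3],
  ∂[0,3,5] = [3,5] − [0,5] + [0,3].
As a 15×10 matrix over Z this has rank 10, with invariant factors (1,1,1,1,1,1,1,1,1,2).

Now H_k = ker ∂_k / im ∂_{k+1}, so:

  H_0: rank C_0 − rank ∂_1 = 6 − 5 = 1, and the invariant factors of ∂_1 are all 1, so H_0 ≅ Z.
  H_1: rank ker ∂_1 − rank ∂_2 = (15 − 5) − 10 = 0, and ∂_2 has invariant factor 2 > 1, so H_1 ≅ Z/2Z.
  H_2: rank ker ∂_2 − rank ∂_3 = (10 − 10) − 0 = 0, and there is no ∂_3, so H_2 ≅ 0.

As a check, the Euler characteristic is 6 − 15 + 10 = 1, which agrees with 1 − 0 + 0 = 1.

H_0 ≅ Z,  H_1 ≅ Z/2Z,  H_2 = 0.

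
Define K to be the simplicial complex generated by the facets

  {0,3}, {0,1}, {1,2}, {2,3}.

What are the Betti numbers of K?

We work with the vertex ordering 0 < 1 < 2 < 3. The simplices of K, each written with vertices in increasing order, are:

  0-simplices (4): [0], [1], [2], [3]
  1-simplices (4): [0,1], [0,3], [1,2], [2,3]

Hence C_0 ≅ Z^4, C_1 ≅ Z^4.

The boundary map ∂_1: C_1 → C_0 is given by ∂[p,q] = [q] − [p].
The resulting 4×4 matrix has rank 3, and its Smith normal form has invariant factors (1,1,1).

Now H_k = ker ∂_k / im ∂_{k+1}, so:

  H_0: rank C_0 − rank ∂_1 = 4 − 3 = 1, and the invariant factors of ∂_1 are all 1, so H_0 ≅ Z.
  H_1: rank ker ∂_1 − rank ∂_2 = (4 − 3) − 0 = 1, and there is no ∂_2, so H_1 ≅ Z.

Hence the Betti numbers are b_0 = 1, b_1 = 1.

b_0 = 1, b_1 = 1.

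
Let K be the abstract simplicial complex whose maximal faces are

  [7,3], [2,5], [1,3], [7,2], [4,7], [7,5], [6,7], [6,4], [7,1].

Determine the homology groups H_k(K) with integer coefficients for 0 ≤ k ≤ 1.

K has 7 vertices, 9 edges.
rank ∂_0 = 0, rank ∂_1 = 6 ⇒ b_0 = 7 − 0 − 6 = 1; all invariant factors of ∂_1 are 1 so no torsion. So H_0 ≅ Z.
rank ∂_1 = 6, rank ∂_2 = 0 ⇒ b_1 = 9 − 6 − 0 = 3. So H_1 ≅ Z^3.

H_0 ≅ Z,  H_1 ≅ Z^3.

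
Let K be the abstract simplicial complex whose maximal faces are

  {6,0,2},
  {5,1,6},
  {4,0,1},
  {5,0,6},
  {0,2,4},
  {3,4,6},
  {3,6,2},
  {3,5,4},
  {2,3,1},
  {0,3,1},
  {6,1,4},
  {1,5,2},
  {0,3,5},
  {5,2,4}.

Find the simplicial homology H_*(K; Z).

H_0 ≅ Z,  H_1 ≅ Z^2,  H_2 ≅ Z.

K has 7 vertices, 21 edges, 14 triangles.
rank ∂_0 = 0, rank ∂_1 = 6 ⇒ b_0 = 7 − 0 − 6 = 1; all invariant factors of ∂_1 are 1 so no torsion. So H_0 ≅ Z.
rank ∂_1 = 6, rank ∂_2 = 13 ⇒ b_1 = 21 − 6 − 13 = 2; all invariant factors of ∂_2 are 1 so no torsion. So H_1 ≅ Z^2.
rank ∂_2 = 13, rank ∂_3 = 0 ⇒ b_2 = 14 − 13 − 0 = 1. So H_2 ≅ Z.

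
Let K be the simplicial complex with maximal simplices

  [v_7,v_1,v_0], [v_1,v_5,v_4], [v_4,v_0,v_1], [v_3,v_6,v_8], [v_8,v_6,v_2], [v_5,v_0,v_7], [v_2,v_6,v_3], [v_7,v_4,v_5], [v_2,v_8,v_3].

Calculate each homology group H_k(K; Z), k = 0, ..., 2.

Order the vertices as v_0 < v_1 < v_2 < v_3 < v_4 < v_5 < v_6 < v_7 < v_8. Listing each simplex with vertices in this order, K has dimension 2 with simplices:

  0-simplices (9): [v_0], [v_1], [v_2], [v_3], [v_4], [v_5], [v_6], [v_7], [v_8]
  1-simplices (16): (16 of them)
  2-simplices (9): [v_0,v_1,v_4], [v_0,v_1,v_7], [v_0,v_5,v_7], [v_1,v_4,v_5], [v_2,v_3,v_6], [v_2,v_3,v_8], [v_2,v_6,v_8], [v_3,v_6,v_8], [v_4,v_5,v_7]

so the chain groups are C_0 ≅ Z^9, C_1 ≅ Z^16, C_2 ≅ Z^9.

∂_1: C_1 → C_0 is given by ∂[p,q] = [q] − [p].
The 9×16 boundary matrix has rank 7 and Smith normal form diag(1,1,1,1,1,1,1).

∂_2: C_2 → C_1 maps a triangle to the signed sum of its edges. For instance
  ∂[v_2,v_3,v_8] = [v_3,v_8] − [v_2,v_8] + [v_2,v_3],
  ∂[v_4,v_5,v_7] = [v_5,v_7] − [v_4,v_7] + [v_4,v_5].
The 16×9 boundary matrix has rank 8 and Smith normal form diag(1,1,1,1,1,1,1,1).

From H_k ≅ ker(∂_k) / im(∂_{k+1}) we obtain:

  H_0: rank C_0 − rank ∂_1 = 9 − 7 = 2, and the invariant factors of ∂_1 are all 1, so H_0 ≅ Z^2.
  H_1: rank ker ∂_1 − rank ∂_2 = (16 − 7) − 8 = 1, and the invariant factors of ∂_2 are all 1, so H_1 ≅ Z.
  H_2: rank ker ∂_2 − rank ∂_3 = (9 − 8) − 0 = 1, and there is no ∂_3, so H_2 ≅ Z.

As a check, the Euler characteristic is 9 − 16 + 9 = 2, which agrees with 2 − 1 + 1 = 2.
(K is a triangulation of the disjoint union of the 2-sphere S^2 and the Möbius band.)

H_0 ≅ Z^2,  H_1 ≅ Z,  H_2 ≅ Z.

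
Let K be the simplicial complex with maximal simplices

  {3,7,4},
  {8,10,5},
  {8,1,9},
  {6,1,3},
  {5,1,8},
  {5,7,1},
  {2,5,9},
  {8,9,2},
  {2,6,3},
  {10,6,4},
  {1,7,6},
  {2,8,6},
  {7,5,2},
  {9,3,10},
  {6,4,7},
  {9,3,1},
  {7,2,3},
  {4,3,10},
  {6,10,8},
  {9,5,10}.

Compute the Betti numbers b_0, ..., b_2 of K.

b_0 = 1, b_1 = 1, b_2 = 0.

We work with the vertex ordering 1 < 2 < 3 < 4 < 5 < 6 < 7 < 8 < 9 < 10. The simplices of K, each written with vertices in increasing order, are:

  0-simplices (10): [1], [2], [3], [4], [5], [6], [7], [8], [9], [10]
  1-simplices (30): (30 of them)
  2-simplices (20): (20 of them)

so the chain groups are C_0 ≅ Z^10, C_1 ≅ Z^30, C_2 ≅ Z^20.

Boundary ∂_1: C_1 → C_0 maps an edge to its endpoints' difference, ∂[p,q] = q − p. For instance
  ∂[6,8] = [8] − [6].
The resulting 10×30 matrix has rank 9, and its Smith normal form has invariant factors (1,1,1,1,1,1,1,1,1).

∂_2: C_2 → C_1 acts by ∂[p,q,r] = [q,r] − [p,r] + [p,q]. For instance
  ∂[2,3,7] = [3,7] − [2,7] + [2,3],
  ∂[2,5,7] = [5,7] − [2,7] + [2,5].
As a 30×20 matrix over Z this has rank 20, with invariant factors (1,1,1,1,1,1,1,1,1,1,1,1,1,1,1,1,1,1,1,2).

Computing H_k = (kernel of ∂_k) / (image of ∂_{k+1}):

  H_0: rank C_0 − rank ∂_1 = 10 − 9 = 1, and the invariant factors of ∂_1 are all 1, so H_0 = Z.
  H_1: rank ker ∂_1 − rank ∂_2 = (30 − 9) − 20 = 1, and ∂_2 has invariant factor 2 > 1, so H_1 = Z ⊕ Z/2.
  H_2: rank ker ∂_2 − rank ∂_3 = (20 − 20) − 0 = 0, and there is no ∂_3, so H_2 = 0.

As a check, the Euler characteristic is 10 − 30 + 20 = 0, which agrees with 1 − 1 + 0 = 0.
(K is a triangulation of the Klein bottle.)

Hence the Betti numbers are b_0 = 1, b_1 = 1, b_2 = 0.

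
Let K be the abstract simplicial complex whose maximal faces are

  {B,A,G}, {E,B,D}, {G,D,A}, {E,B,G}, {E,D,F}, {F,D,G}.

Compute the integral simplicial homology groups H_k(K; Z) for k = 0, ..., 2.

We work with the vertex ordering A < B < D < E < F < G. The simplices of K, each written with vertices in increasing order, are:

  0-simplices (6): A, B, D, E, F, G
  1-simplices (12): AB, AD, AG, BD, BE, BG, DE, DF, DG, EF, EG, FG
  2-simplices (6): ABG, ADG, BDE, BEG, DEF, DFG

giving chain groups C_0 ≅ Z^6, C_1 ≅ Z^12, C_2 ≅ Z^6.

The boundary map ∂_1: C_1 → C_0 maps an edge to its endpoints' difference, ∂[p,q] = q − p. For instance
  ∂DG = G − D.
The resulting 6×12 matrix has rank 5, and its Smith normal form has invariant factors (1,1,1,1,1).

∂_2: C_2 → C_1 maps a triangle to the signed sum of its edges. For instance
  ∂DEF = EF − DF + DE,
  ∂DFG = FG − DG + DF.
The resulting 12×6 matrix has rank 6, and its Smith normal form has invariant factors (1,1,1,1,1,1).

Computing H_k = (kernel of ∂_k) / (image of ∂_{k+1}):

  H_0: rank C_0 − rank ∂_1 = 6 − 5 = 1, and the invariant factors of ∂_1 are all 1, so H_0 = Z.
  H_1: rank ker ∂_1 − rank ∂_2 = (12 − 5) − 6 = 1, and the invariant factors of ∂_2 are all 1, so H_1 = Z.
  H_2: rank ker ∂_2 − rank ∂_3 = (6 − 6) − 0 = 0, and there is no ∂_3, so H_2 = 0.

H_0 ≅ Z,  H_1 ≅ Z,  H_2 = 0.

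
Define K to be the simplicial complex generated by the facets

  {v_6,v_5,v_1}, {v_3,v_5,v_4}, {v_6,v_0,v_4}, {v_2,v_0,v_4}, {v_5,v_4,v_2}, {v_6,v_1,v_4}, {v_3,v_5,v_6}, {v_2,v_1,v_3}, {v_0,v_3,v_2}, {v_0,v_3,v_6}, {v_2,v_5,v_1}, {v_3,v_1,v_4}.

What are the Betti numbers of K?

b_0 = 1, b_1 = 0, b_2 = 0.

We work with the vertex ordering v_0 < v_1 < v_2 < v_3 < v_4 < v_5 < v_6. The simplices of K, each written with vertices in increasing order, are:

  0-simplices (7): [v_0], [v_1], [v_2], [v_3], [v_4], [v_5], [v_6]
  1-simplices (18): (18 of them)
  2-simplices (12): (12 of them)

giving chain groups C_0 ≅ Z^7, C_1 ≅ Z^18, C_2 ≅ Z^12.

∂_1: C_1 → C_0 is given by ∂[p,q] = [q] − [p].
This gives a 7×18 integer matrix of rank 6; reducing to Smith normal form yields diagonal entries (1,1,1,1,1,1).

The boundary map ∂_2: C_2 → C_1 maps a triangle to the signed sum of its edges. For instance
  ∂[v_0,v_3,v_6] = [v_3,v_6] − [v_0,v_6] + [v_0,v_3],
  ∂[v_2,v_4,v_5] = [v_4,v_5] − [v_2,v_5] + [v_2,v_4].
This gives a 18×12 integer matrix of rank 12; reducing to Smith normal form yields diagonal entries (1,1,1,1,1,1,1,1,1,1,1,2).

From H_k ≅ ker(∂_k) / im(∂_{k+1}) we obtain:

  H_0: rank C_0 − rank ∂_1 = 7 − 6 = 1, and the invariant factors of ∂_1 are all 1, so H_0 ≅ Z.
  H_1: rank ker ∂_1 − rank ∂_2 = (18 − 6) − 12 = 0, and ∂_2 has invariant factor 2 > 1, so H_1 ≅ Z_2.
  H_2: rank ker ∂_2 − rank ∂_3 = (12 − 12) − 0 = 0, and there is no ∂_3, so H_2 ≅ 0.

As a check, the Euler characteristic is 7 − 18 + 12 = 1, which agrees with 1 − 0 + 0 = 1.
(K is a triangulation of the real projective plane RP^2.)

Hence the Betti numbers are b_0 = 1, b_1 = 0, b_2 = 0.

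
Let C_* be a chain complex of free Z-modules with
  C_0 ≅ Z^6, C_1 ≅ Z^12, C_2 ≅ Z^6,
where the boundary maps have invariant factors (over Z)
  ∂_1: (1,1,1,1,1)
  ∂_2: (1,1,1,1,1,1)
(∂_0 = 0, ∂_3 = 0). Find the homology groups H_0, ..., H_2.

H_0: b_0 = 6 − 0 − 5 = 1; torsion from ∂_1 factors > 1: none. So H_0 = Z.
H_1: b_1 = 12 − 5 − 6 = 1; torsion from ∂_2 factors > 1: none. So H_1 = Z.
H_2: b_2 = 6 − 6 − 0 = 0; torsion from ∂_3 factors > 1: none. So H_2 = 0.

H_0 = Z,  H_1 = Z,  H_2 = 0.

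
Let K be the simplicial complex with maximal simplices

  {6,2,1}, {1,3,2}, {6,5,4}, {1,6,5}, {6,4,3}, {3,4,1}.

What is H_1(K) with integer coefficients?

We work with the vertex ordering 1 < 2 < 3 < 4 < 5 < 6. The simplices of K, each written with vertices in increasing order, are:

  0-simplices (6): [1], [2], [3], [4], [5], [6]
  1-simplices (12): [1,2], [1,3], [1,4], [1,5], [1,6], [2,3], [2,6], [3,4], [3,6], [4,5], [4,6], [5,6]
  2-simplices (6): [1,2,3], [1,2,6], [1,3,4], [1,5,6], [3,4,6], [4,5,6]

Hence C_0 ≅ Z^6, C_1 ≅ Z^12, C_2 ≅ Z^6.

Boundary ∂_1: C_1 → C_0 is given by ∂[p,q] = [q] − [p].
As a 6×12 matrix over Z this has rank 5, with invariant factors (1,1,1,1,1).

∂_2: C_2 → C_1 sends each 2-simplex [p,q,r] to [q,r] − [p,r] + [p,q]. For instance
  ∂[3,4,6] = [4,6] − [3,6] + [3,4],
  ∂[1,2,3] = [2,3] − [1,3] + [1,2].
The 12×6 boundary matrix has rank 6 and Smith normal form diag(1,1,1,1,1,1).

From H_k ≅ ker(∂_k) / im(∂_{k+1}) we obtain:

  H_1: rank ker ∂_1 − rank ∂_2 = (12 − 5) − 6 = 1, and the invariant factors of ∂_2 are all 1, so H_1 ≅ Z.

H_1 ≅ Z.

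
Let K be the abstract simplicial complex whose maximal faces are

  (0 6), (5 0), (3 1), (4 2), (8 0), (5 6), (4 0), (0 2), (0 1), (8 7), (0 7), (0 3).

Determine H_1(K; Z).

Order the vertices as 0 < 1 < 2 < 3 < 4 < 5 < 6 < 7 < 8. Listing each simplex with vertices in this order, K has dimension 1 with simplices:

  0-simplices (9): [0], [1], [2], [3], [4], [5], [6], [7], [8]
  1-simplices (12): [0,1], [0,2], [0,3], [0,4], [0,5], [0,6], [0,7], [0,8], [1,3], [2,4], [5,6], [7,8]

so the chain groups are C_0 ≅ Z^9, C_1 ≅ Z^12.

∂_1: C_1 → C_0 sends each edge [p,q] (with p < q) to q − p. For instance
  ∂[0,5] = [5] − [0].
This gives a 9×12 integer matrix of rank 8; reducing to Smith normal form yields diagonal entries (1,1,1,1,1,1,1,1).

Computing H_k = (kernel of ∂_k) / (image of ∂_{k+1}):

  H_1: rank ker ∂_1 − rank ∂_2 = (12 − 8) − 0 = 4, and there is no ∂_2, so H_1 ≅ Z^4.

(K is a triangulation of a wedge of 4 circles.)

H_1 ≅ Z^4.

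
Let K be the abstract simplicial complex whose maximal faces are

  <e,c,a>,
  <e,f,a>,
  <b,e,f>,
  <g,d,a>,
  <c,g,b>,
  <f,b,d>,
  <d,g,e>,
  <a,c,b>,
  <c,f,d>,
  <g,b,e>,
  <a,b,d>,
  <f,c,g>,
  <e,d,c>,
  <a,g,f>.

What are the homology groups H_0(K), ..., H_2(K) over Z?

We work with the vertex ordering a < b < c < d < e < f < g. The simplices of K, each written with vertices in increasing order, are:

  0-simplices (7): a, b, c, d, e, f, g
  1-simplices (21): ab, ac, ad, ae, af, ag, bc, bd, be, bf, bg, cd, ce, cf, cg, de, df, dg, ef, eg, fg
  2-simplices (14): abc, abd, ace, adg, aef, afg, bcg, bdf, bef, beg, cde, cdf, cfg, deg

so the chain groups are C_0 ≅ Z^7, C_1 ≅ Z^21, C_2 ≅ Z^14.

The boundary map ∂_1: C_1 → C_0 sends each edge [p,q] (with p < q) to q − p. For instance
  ∂bd = d − b.
The resulting 7×21 matrix has rank 6, and its Smith normal form has invariant factors (1,1,1,1,1,1).

Boundary ∂_2: C_2 → C_1 acts by ∂[p,q,r] = [q,r] − [p,r] + [p,q]. For instance
  ∂bef = ef − bf + be,
  ∂cde = de − ce + cd.
The 21×14 boundary matrix has rank 13 and Smith normal form diag(1,1,1,1,1,1,1,1,1,1,1,1,1).

Now H_k = ker ∂_k / im ∂_{k+1}, so:

  H_0: rank C_0 − rank ∂_1 = 7 − 6 = 1, and the invariant factors of ∂_1 are all 1, so H_0 = Z.
  H_1: rank ker ∂_1 − rank ∂_2 = (21 − 6) − 13 = 2, and the invariant factors of ∂_2 are all 1, so H_1 = Z^2.
  H_2: rank ker ∂_2 − rank ∂_3 = (14 − 13) − 0 = 1, and there is no ∂_3, so H_2 = Z.

H_0 ≅ Z,  H_1 ≅ Z^2,  H_2 ≅ Z.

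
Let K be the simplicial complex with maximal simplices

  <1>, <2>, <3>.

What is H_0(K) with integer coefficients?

H_0 = Z^3.

K has 3 vertices.
rank ∂_0 = 0, rank ∂_1 = 0 ⇒ b_0 = 3 − 0 − 0 = 3. So H_0 ≅ Z^3.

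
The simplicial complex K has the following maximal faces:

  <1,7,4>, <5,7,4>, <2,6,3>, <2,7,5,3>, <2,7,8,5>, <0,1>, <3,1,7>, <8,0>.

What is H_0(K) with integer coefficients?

Order the vertices as 0 < 1 < 2 < 3 < 4 < 5 < 6 < 7 < 8. Listing each simplex with vertices in this order, K has dimension 3 with simplices:

  0-simplices (9): [0], [1], [2], [3], [4], [5], [6], [7], [8]
  1-simplices (18): [0,1], [0,8], [1,3], [1,4], [1,7], [2,3], [2,5], [2,6], [2,7], [2,8], [3,5], [3,6], [3,7], [4,5], [4,7], [5,7], [5,8], [7,8]
  2-simplices (11): [1,3,7], [1,4,7], [2,3,5], [2,3,6], [2,3,7], [2,5,7], [2,5,8], [2,7,8], [3,5,7], [4,5,7], [5,7,8]
  3-simplices (2): [2,3,5,7], [2,5,7,8]

giving chain groups C_0 ≅ Z^9, C_1 ≅ Z^18, C_2 ≅ Z^11, C_3 ≅ Z^2.

The boundary map ∂_1: C_1 → C_0 maps an edge to its endpoints' difference, ∂[p,q] = q − p. For instance
  ∂[1,3] = [3] − [1].
The resulting 9×18 matrix has rank 8, and its Smith normal form has invariant factors (1,1,1,1,1,1,1,1).

Boundary ∂_2: C_2 → C_1 sends each 2-simplex [p,q,r] to [q,r] − [p,r] + [p,q]. For instance
  ∂[5,7,8] = [7,8] − [5,8] + [5,7],
  ∂[2,3,7] = [3,7] − [2,7] + [2,3].
As a 18×11 matrix over Z this has rank 9, with invariant factors (1,1,1,1,1,1,1,1,1).

∂_3: C_3 → C_2 sends each 3-simplex σ to the alternating sum Σ_i (−1)^i (σ with its i-th vertex removed). For instance
  ∂[2,5,7,8] = [5,7,8] − [2,7,8] + [2,5,8] − [2,5,7],
  ∂[2,3,5,7] = [3,5,7] − [2,5,7] + [2,3,7] − [2,3,5].
The 11×2 boundary matrix has rank 2 and Smith normal form diag(1,1).

Computing H_k = (kernel of ∂_k) / (image of ∂_{k+1}):

  H_0: rank C_0 − rank ∂_1 = 9 − 8 = 1, and the invariant factors of ∂_1 are all 1, so H_0 ≅ Z.

H_0 = Z.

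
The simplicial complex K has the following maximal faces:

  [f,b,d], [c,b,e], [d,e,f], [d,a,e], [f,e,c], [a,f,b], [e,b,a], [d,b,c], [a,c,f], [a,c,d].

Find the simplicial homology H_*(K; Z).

H_0 ≅ Z,  H_1 ≅ Z/2Z,  H_2 = 0.

K has 6 vertices, 15 edges, 10 triangles.
rank ∂_0 = 0, rank ∂_1 = 5 ⇒ b_0 = 6 − 0 − 5 = 1; all invariant factors of ∂_1 are 1 so no torsion. So H_0 ≅ Z.
rank ∂_1 = 5, rank ∂_2 = 10 ⇒ b_1 = 15 − 5 − 10 = 0; ∂_2 has invariant factor(s) [2] giving torsion. So H_1 ≅ Z/2Z.
rank ∂_2 = 10, rank ∂_3 = 0 ⇒ b_2 = 10 − 10 − 0 = 0. So H_2 ≅ 0.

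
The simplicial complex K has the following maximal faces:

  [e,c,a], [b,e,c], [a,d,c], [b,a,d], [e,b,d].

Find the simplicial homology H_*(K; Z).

H_0 ≅ Z,  H_1 ≅ Z,  H_2 = 0.

We work with the vertex ordering a < b < c < d < e. The simplices of K, each written with vertices in increasing order, are:

  0-simplices (5): a, b, c, d, e
  1-simplices (10): ab, ac, ad, ae, bc, bd, be, cd, ce, de
  2-simplices (5): abd, acd, ace, bce, bde

so the chain groups are C_0 ≅ Z^5, C_1 ≅ Z^10, C_2 ≅ Z^5.

Boundary ∂_1: C_1 → C_0 maps an edge to its endpoints' difference, ∂[p,q] = q − p.
This gives a 5×10 integer matrix of rank 4; reducing to Smith normal form yields diagonal entries (1,1,1,1).

The boundary map ∂_2: C_2 → C_1 maps a triangle to the signed sum of its edges. For instance
  ∂bde = de − be + bd,
  ∂acd = cd − ad + ac.
This gives a 10×5 integer matrix of rank 5; reducing to Smith normal form yields diagonal entries (1,1,1,1,1).

Reading off H_k = ker ∂_k / im ∂_{k+1}:

  H_0: rank C_0 − rank ∂_1 = 5 − 4 = 1, and the invariant factors of ∂_1 are all 1, so H_0 ≅ Z.
  H_1: rank ker ∂_1 − rank ∂_2 = (10 − 4) − 5 = 1, and the invariant factors of ∂_2 are all 1, so H_1 ≅ Z.
  H_2: rank ker ∂_2 − rank ∂_3 = (5 − 5) − 0 = 0, and there is no ∂_3, so H_2 ≅ 0.

(K is a triangulation of the Möbius band.)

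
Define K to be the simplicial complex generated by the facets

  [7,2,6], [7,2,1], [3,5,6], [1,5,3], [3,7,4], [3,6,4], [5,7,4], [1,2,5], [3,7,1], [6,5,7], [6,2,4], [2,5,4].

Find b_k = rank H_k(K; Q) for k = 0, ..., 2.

K has 7 vertices, 18 edges, 12 triangles.
rank ∂_0 = 0, rank ∂_1 = 6 ⇒ b_0 = 7 − 0 − 6 = 1; all invariant factors of ∂_1 are 1 so no torsion. So H_0 = Z.
rank ∂_1 = 6, rank ∂_2 = 12 ⇒ b_1 = 18 − 6 − 12 = 0; ∂_2 has invariant factor(s) [2] giving torsion. So H_1 = Z/2.
rank ∂_2 = 12, rank ∂_3 = 0 ⇒ b_2 = 12 − 12 − 0 = 0. So H_2 = 0.

b_0 = 1, b_1 = 0, b_2 = 0.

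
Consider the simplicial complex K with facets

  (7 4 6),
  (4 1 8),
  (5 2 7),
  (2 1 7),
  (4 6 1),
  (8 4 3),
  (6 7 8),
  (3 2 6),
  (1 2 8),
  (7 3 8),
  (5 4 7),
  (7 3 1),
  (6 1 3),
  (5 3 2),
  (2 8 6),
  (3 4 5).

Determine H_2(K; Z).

We work with the vertex ordering 1 < 2 < 3 < 4 < 5 < 6 < 7 < 8. The simplices of K, each written with vertices in increasing order, are:

  0-simplices (8): [1], [2], [3], [4], [5], [6], [7], [8]
  1-simplices (24): (24 of them)
  2-simplices (16): [1,2,7], [1,2,8], [1,3,6], [1,3,7], [1,4,6], [1,4,8], [2,3,5], [2,3,6], [2,5,7], [2,6,8], [3,4,5], [3,4,8], [3,7,8], [4,5,7], [4,6,7], [6,7,8]

giving chain groups C_0 ≅ Z^8, C_1 ≅ Z^24, C_2 ≅ Z^16.

The boundary map ∂_1: C_1 → C_0 sends each edge [p,q] (with p < q) to q − p.
The resulting 8×24 matrix has rank 7, and its Smith normal form has invariant factors (1,1,1,1,1,1,1).

∂_2: C_2 → C_1 maps a triangle to the signed sum of its edges. For instance
  ∂[3,4,5] = [4,5] − [3,5] + [3,4],
  ∂[2,3,5] = [3,5] − [2,5] + [2,3].
This gives a 24×16 integer matrix of rank 15; reducing to Smith normal form yields diagonal entries (1,1,1,1,1,1,1,1,1,1,1,1,1,1,1).

Computing H_k = (kernel of ∂_k) / (image of ∂_{k+1}):

  H_2: rank ker ∂_2 − rank ∂_3 = (16 − 15) − 0 = 1, and there is no ∂_3, so H_2 ≅ Z.

H_2 = Z.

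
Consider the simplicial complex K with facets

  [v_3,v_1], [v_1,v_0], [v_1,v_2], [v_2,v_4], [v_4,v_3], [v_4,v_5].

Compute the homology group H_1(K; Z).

Fix the vertex order v_0 < v_1 < v_2 < v_3 < v_4 < v_5 and write every simplex with vertices in increasing order. Then dim K = 1 and the simplices of K are:

  0-simplices (6): [v_0], [v_1], [v_2], [v_3], [v_4], [v_5]
  1-simplices (6): [v_0,v_1], [v_1,v_2], [v_1,v_3], [v_2,v_4], [v_3,v_4], [v_4,v_5]

so the chain groups are C_0 ≅ Z^6, C_1 ≅ Z^6.

Boundary ∂_1: C_1 → C_0 sends each edge [p,q] (with p < q) to q − p. For instance
  ∂[v_0,v_1] = [v_1] − [v_0].
The resulting 6×6 matrix has rank 5, and its Smith normal form has invariant factors (1,1,1,1,1).

Now H_k = ker ∂_k / im ∂_{k+1}, so:

  H_1: rank ker ∂_1 − rank ∂_2 = (6 − 5) − 0 = 1, and there is no ∂_2, so H_1 = Z.

H_1 ≅ Z.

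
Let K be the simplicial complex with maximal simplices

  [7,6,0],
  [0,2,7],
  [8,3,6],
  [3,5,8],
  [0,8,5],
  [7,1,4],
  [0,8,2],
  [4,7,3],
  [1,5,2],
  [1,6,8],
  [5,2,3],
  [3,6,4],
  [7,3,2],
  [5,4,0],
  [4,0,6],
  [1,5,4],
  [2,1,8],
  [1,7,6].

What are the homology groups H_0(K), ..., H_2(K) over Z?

H_0 = Z,  H_1 = Z × Z/2,  H_2 = 0.

Order the vertices as 0 < 1 < 2 < 3 < 4 < 5 < 6 < 7 < 8. Listing each simplex with vertices in this order, K has dimension 2 with simplices:

  0-simplices (9): [0], [1], [2], [3], [4], [5], [6], [7], [8]
  1-simplices (27): (27 of them)
  2-simplices (18): [0,2,7], [0,2,8], [0,4,5], [0,4,6], [0,5,8], [0,6,7], [1,2,5], [1,2,8], [1,4,5], [1,4,7], [1,6,7], [1,6,8], [2,3,5], [2,3,7], [3,4,6], [3,4,7], [3,5,8], [3,6,8]

so the chain groups are C_0 ≅ Z^9, C_1 ≅ Z^27, C_2 ≅ Z^18.

∂_1: C_1 → C_0 sends each edge [p,q] (with p < q) to q − p.
The resulting 9×27 matrix has rank 8, and its Smith normal form has invariant factors (1,1,1,1,1,1,1,1).

Boundary ∂_2: C_2 → C_1 sends each 2-simplex [p,q,r] to [q,r] − [p,r] + [p,q]. For instance
  ∂[3,6,8] = [6,8] − [3,8] + [3,6],
  ∂[1,6,8] = [6,8] − [1,8] + [1,6].
This gives a 27×18 integer matrix of rank 18; reducing to Smith normal form yields diagonal entries (1,1,1,1,1,1,1,1,1,1,1,1,1,1,1,1,1,2).

Computing H_k = (kernel of ∂_k) / (image of ∂_{k+1}):

  H_0: rank C_0 − rank ∂_1 = 9 − 8 = 1, and the invariant factors of ∂_1 are all 1, so H_0 ≅ Z.
  H_1: rank ker ∂_1 − rank ∂_2 = (27 − 8) − 18 = 1, and ∂_2 has invariant factor 2 > 1, so H_1 ≅ Z × Z/2.
  H_2: rank ker ∂_2 − rank ∂_3 = (18 − 18) − 0 = 0, and there is no ∂_3, so H_2 ≅ 0.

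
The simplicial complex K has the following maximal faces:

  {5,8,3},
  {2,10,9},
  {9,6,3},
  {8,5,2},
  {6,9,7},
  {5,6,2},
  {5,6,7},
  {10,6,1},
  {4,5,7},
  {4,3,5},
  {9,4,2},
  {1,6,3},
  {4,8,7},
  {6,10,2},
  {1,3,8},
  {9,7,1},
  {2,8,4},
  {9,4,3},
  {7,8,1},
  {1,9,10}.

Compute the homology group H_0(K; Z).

H_0 ≅ Z.

Fix the vertex order 1 < 2 < 3 < 4 < 5 < 6 < 7 < 8 < 9 < 10 and write every simplex with vertices in increasing order. Then dim K = 2 and the simplices of K are:

  0-simplices (10): [1], [2], [3], [4], [5], [6], [7], [8], [9], [10]
  1-simplices (30): (30 of them)
  2-simplices (20): (20 of them)

so the chain groups are C_0 ≅ Z^10, C_1 ≅ Z^30, C_2 ≅ Z^20.

Boundary ∂_1: C_1 → C_0 maps an edge to its endpoints' difference, ∂[p,q] = q − p. For instance
  ∂[1,9] = [9] − [1].
As a 10×30 matrix over Z this has rank 9, with invariant factors (1,1,1,1,1,1,1,1,1).

Boundary ∂_2: C_2 → C_1 sends each 2-simplex [p,q,r] to [q,r] − [p,r] + [p,q]. For instance
  ∂[3,4,9] = [4,9] − [3,9] + [3,4],
  ∂[5,6,7] = [6,7] − [5,7] + [5,6].
The resulting 30×20 matrix has rank 20, and its Smith normal form has invariant factors (1,1,1,1,1,1,1,1,1,1,1,1,1,1,1,1,1,1,1,2).

Reading off H_k = ker ∂_k / im ∂_{k+1}:

  H_0: rank C_0 − rank ∂_1 = 10 − 9 = 1, and the invariant factors of ∂_1 are all 1, so H_0 ≅ Z.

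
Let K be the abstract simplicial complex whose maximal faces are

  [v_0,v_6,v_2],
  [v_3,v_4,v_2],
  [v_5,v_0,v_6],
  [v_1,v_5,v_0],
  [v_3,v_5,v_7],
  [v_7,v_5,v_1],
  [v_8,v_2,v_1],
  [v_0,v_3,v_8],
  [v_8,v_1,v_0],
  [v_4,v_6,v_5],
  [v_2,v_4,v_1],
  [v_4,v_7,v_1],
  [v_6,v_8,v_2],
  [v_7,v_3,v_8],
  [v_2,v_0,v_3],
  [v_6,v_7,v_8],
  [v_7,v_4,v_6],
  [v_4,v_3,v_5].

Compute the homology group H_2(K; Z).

H_2 ≅ 0.

Order the vertices as v_0 < v_1 < v_2 < v_3 < v_4 < v_5 < v_6 < v_7 < v_8. Listing each simplex with vertices in this order, K has dimension 2 with simplices:

  0-simplices (9): [v_0], [v_1], [v_2], [v_3], [v_4], [v_5], [v_6], [v_7], [v_8]
  1-simplices (27): (27 of them)
  2-simplices (18): (18 of them)

Hence C_0 ≅ Z^9, C_1 ≅ Z^27, C_2 ≅ Z^18.

∂_1: C_1 → C_0 is given by ∂[p,q] = [q] − [p]. For instance
  ∂[v_5,v_6] = [v_6] − [v_5].
The resulting 9×27 matrix has rank 8, and its Smith normal form has invariant factors (1,1,1,1,1,1,1,1).

The boundary map ∂_2: C_2 → C_1 maps a triangle to the signed sum of its edges. For instance
  ∂[v_4,v_5,v_6] = [v_5,v_6] − [v_4,v_6] + [v_4,v_5],
  ∂[v_0,v_1,v_5] = [v_1,v_5] − [v_0,v_5] + [v_0,v_1].
This gives a 27×18 integer matrix of rank 18; reducing to Smith normal form yields diagonal entries (1,1,1,1,1,1,1,1,1,1,1,1,1,1,1,1,1,2).

Computing H_k = (kernel of ∂_k) / (image of ∂_{k+1}):

  H_2: rank ker ∂_2 − rank ∂_3 = (18 − 18) − 0 = 0, and there is no ∂_3, so H_2 ≅ 0.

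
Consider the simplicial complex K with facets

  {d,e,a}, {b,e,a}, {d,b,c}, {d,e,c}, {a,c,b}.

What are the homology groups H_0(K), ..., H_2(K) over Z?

H_0 ≅ Z,  H_1 ≅ Z,  H_2 = 0.

Take the total order a < b < c < d < e on the vertex set. Then K (dimension 2) consists of the simplices:

  0-simplices (5): a, b, c, d, e
  1-simplices (10): ab, ac, ad, ae, bc, bd, be, cd, ce, de
  2-simplices (5): abc, abe, ade, bcd, cde

Hence C_0 ≅ Z^5, C_1 ≅ Z^10, C_2 ≅ Z^5.

The boundary map ∂_1: C_1 → C_0 maps an edge to its endpoints' difference, ∂[p,q] = q − p. For instance
  ∂be = e − b.
The 5×10 boundary matrix has rank 4 and Smith normal form diag(1,1,1,1).

Boundary ∂_2: C_2 → C_1 sends each 2-simplex [p,q,r] to [q,r] − [p,r] + [p,q]. For instance
  ∂bcd = cd − bd + bc,
  ∂cde = de − ce + cd.
This gives a 10×5 integer matrix of rank 5; reducing to Smith normal form yields diagonal entries (1,1,1,1,1).

From H_k ≅ ker(∂_k) / im(∂_{k+1}) we obtain:

  H_0: rank C_0 − rank ∂_1 = 5 − 4 = 1, and the invariant factors of ∂_1 are all 1, so H_0 ≅ Z.
  H_1: rank ker ∂_1 − rank ∂_2 = (10 − 4) − 5 = 1, and the invariant factors of ∂_2 are all 1, so H_1 ≅ Z.
  H_2: rank ker ∂_2 − rank ∂_3 = (5 − 5) − 0 = 0, and there is no ∂_3, so H_2 ≅ 0.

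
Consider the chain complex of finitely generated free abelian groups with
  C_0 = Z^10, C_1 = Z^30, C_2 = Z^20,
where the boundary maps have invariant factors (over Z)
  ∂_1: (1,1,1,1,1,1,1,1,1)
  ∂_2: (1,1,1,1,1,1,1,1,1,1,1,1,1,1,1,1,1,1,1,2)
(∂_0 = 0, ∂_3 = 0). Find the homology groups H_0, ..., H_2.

H_0 ≅ Z,  H_1 ≅ Z × Z/2,  H_2 = 0.

H_0: b_0 = 10 − 0 − 9 = 1; torsion from ∂_1 factors > 1: none. So H_0 ≅ Z.
H_1: b_1 = 30 − 9 − 20 = 1; torsion from ∂_2 factors > 1: [2]. So H_1 ≅ Z × Z/2.
H_2: b_2 = 20 − 20 − 0 = 0; torsion from ∂_3 factors > 1: none. So H_2 ≅ 0.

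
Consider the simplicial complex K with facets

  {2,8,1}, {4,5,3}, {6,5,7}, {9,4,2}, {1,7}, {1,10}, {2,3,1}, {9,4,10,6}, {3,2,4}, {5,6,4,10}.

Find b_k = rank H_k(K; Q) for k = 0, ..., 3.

b_0 = 1, b_1 = 2, b_2 = 0, b_3 = 0.

We work with the vertex ordering 1 < 2 < 3 < 4 < 5 < 6 < 7 < 8 < 9 < 10. The simplices of K, each written with vertices in increasing order, are:

  0-simplices (10): [1], [2], [3], [4], [5], [6], [7], [8], [9], [10]
  1-simplices (22): [1,2], [1,3], [1,7], [1,8], [1,10], [2,3], [2,4], [2,8], [2,9], [3,4], [3,5], [4,5], [4,6], [4,9], [4,10], [5,6], [5,7], [5,10], [6,7], [6,9], [6,10], [9,10]
  2-simplices (13): [1,2,3], [1,2,8], [2,3,4], [2,4,9], [3,4,5], [4,5,6], [4,5,10], [4,6,9], [4,6,10], [4,9,10], [5,6,7], [5,6,10], [6,9,10]
  3-simplices (2): [4,5,6,10], [4,6,9,10]

giving chain groups C_0 ≅ Z^10, C_1 ≅ Z^22, C_2 ≅ Z^13, C_3 ≅ Z^2.

Boundary ∂_1: C_1 → C_0 is given by ∂[p,q] = [q] − [p]. For instance
  ∂[2,9] = [9] − [2].
The resulting 10×22 matrix has rank 9, and its Smith normal form has invariant factors (1,1,1,1,1,1,1,1,1).

The boundary map ∂_2: C_2 → C_1 sends each 2-simplex [p,q,r] to [q,r] − [p,r] + [p,q]. For instance
  ∂[6,9,10] = [9,10] − [6,10] + [6,9],
  ∂[2,4,9] = [4,9] − [2,9] + [2,4].
This gives a 22×13 integer matrix of rank 11; reducing to Smith normal form yields diagonal entries (1,1,1,1,1,1,1,1,1,1,1).

∂_3: C_3 → C_2 sends each 3-simplex σ to the alternating sum Σ_i (−1)^i (σ with its i-th vertex removed). For instance
  ∂[4,5,6,10] = [5,6,10] − [4,6,10] + [4,5,10] − [4,5,6],
  ∂[4,6,9,10] = [6,9,10] − [4,9,10] + [4,6,10] − [4,6,9].
As a 13×2 matrix over Z this has rank 2, with invariant factors (1,1).

From H_k ≅ ker(∂_k) / im(∂_{k+1}) we obtain:

  H_0: rank C_0 − rank ∂_1 = 10 − 9 = 1, and the invariant factors of ∂_1 are all 1, so H_0 ≅ Z.
  H_1: rank ker ∂_1 − rank ∂_2 = (22 − 9) − 11 = 2, and the invariant factors of ∂_2 are all 1, so H_1 ≅ Z^2.
  H_2: rank ker ∂_2 − rank ∂_3 = (13 − 11) − 2 = 0, and the invariant factors of ∂_3 are all 1, so H_2 ≅ 0.
  H_3: rank ker ∂_3 − rank ∂_4 = (2 − 2) − 0 = 0, and there is no ∂_4, so H_3 ≅ 0.

As a check, the Euler characteristic is 10 − 22 + 13 − 2 = -1, which agrees with 1 − 2 + 0 − 0 = -1.

Hence the Betti numbers are b_0 = 1, b_1 = 2, b_2 = 0, b_3 = 0.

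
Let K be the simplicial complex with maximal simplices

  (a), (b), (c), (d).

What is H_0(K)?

We work with the vertex ordering a < b < c < d. The simplices of K, each written with vertices in increasing order, are:

  0-simplices (4): a, b, c, d

Hence C_0 ≅ Z^4.

From H_k ≅ ker(∂_k) / im(∂_{k+1}) we obtain:

  H_0: rank C_0 − rank ∂_1 = 4 − 0 = 4, and there is no ∂_1, so H_0 ≅ Z^4.

H_0 = Z^4.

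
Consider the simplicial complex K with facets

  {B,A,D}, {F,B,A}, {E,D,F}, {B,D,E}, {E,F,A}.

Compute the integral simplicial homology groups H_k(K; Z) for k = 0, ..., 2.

Order the vertices as A < B < D < E < F. Listing each simplex with vertices in this order, K has dimension 2 with simplices:

  0-simplices (5): A, B, D, E, F
  1-simplices (10): AB, AD, AE, AF, BD, BE, BF, DE, DF, EF
  2-simplices (5): ABD, ABF, AEF, BDE, DEF

so the chain groups are C_0 ≅ Z^5, C_1 ≅ Z^10, C_2 ≅ Z^5.

The boundary map ∂_1: C_1 → C_0 sends each edge [p,q] (with p < q) to q − p.
This gives a 5×10 integer matrix of rank 4; reducing to Smith normal form yields diagonal entries (1,1,1,1).

∂_2: C_2 → C_1 acts by ∂[p,q,r] = [q,r] − [p,r] + [p,q]. For instance
  ∂ABD = BD − AD + AB,
  ∂BDE = DE − BE + BD.
As a 10×5 matrix over Z this has rank 5, with invariant factors (1,1,1,1,1).

Reading off H_k = ker ∂_k / im ∂_{k+1}:

  H_0: rank C_0 − rank ∂_1 = 5 − 4 = 1, and the invariant factors of ∂_1 are all 1, so H_0 = Z.
  H_1: rank ker ∂_1 − rank ∂_2 = (10 − 4) − 5 = 1, and the invariant factors of ∂_2 are all 1, so H_1 = Z.
  H_2: rank ker ∂_2 − rank ∂_3 = (5 − 5) − 0 = 0, and there is no ∂_3, so H_2 = 0.

H_0 ≅ Z,  H_1 ≅ Z,  H_2 = 0.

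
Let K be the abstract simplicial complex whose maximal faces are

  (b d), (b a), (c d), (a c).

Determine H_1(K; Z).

K has 4 vertices, 4 edges.
rank ∂_1 = 3, rank ∂_2 = 0 ⇒ b_1 = 4 − 3 − 0 = 1. So H_1 = Z.

H_1 = Z.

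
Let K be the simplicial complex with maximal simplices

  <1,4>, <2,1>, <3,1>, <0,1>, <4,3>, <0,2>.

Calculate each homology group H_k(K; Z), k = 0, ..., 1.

H_0 ≅ Z,  H_1 ≅ Z^2.

Order the vertices as 0 < 1 < 2 < 3 < 4. Listing each simplex with vertices in this order, K has dimension 1 with simplices:

  0-simplices (5): [0], [1], [2], [3], [4]
  1-simplices (6): [0,1], [0,2], [1,2], [1,3], [1,4], [3,4]

Hence C_0 ≅ Z^5, C_1 ≅ Z^6.

Boundary ∂_1: C_1 → C_0 maps an edge to its endpoints' difference, ∂[p,q] = q − p. For instance
  ∂[0,2] = [2] − [0].
The resulting 5×6 matrix has rank 4, and its Smith normal form has invariant factors (1,1,1,1).

Now H_k = ker ∂_k / im ∂_{k+1}, so:

  H_0: rank C_0 − rank ∂_1 = 5 − 4 = 1, and the invariant factors of ∂_1 are all 1, so H_0 = Z.
  H_1: rank ker ∂_1 − rank ∂_2 = (6 − 4) − 0 = 2, and there is no ∂_2, so H_1 = Z^2.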